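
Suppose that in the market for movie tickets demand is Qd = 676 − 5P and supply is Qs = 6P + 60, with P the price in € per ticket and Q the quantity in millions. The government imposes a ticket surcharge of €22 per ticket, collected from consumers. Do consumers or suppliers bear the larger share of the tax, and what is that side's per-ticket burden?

Without the tax, 676 − 5P = 6P + 60 gives 11P = 616, so P* = €56 and Q* = 396.
With the tax collected from consumers, demand (in seller-price terms) shifts: Qd = 676 − 5(P + 22).
Solving gives Q = 336 with consumers paying €68 and suppliers receiving €46 (the €22 wedge).
Per-ticket burden: consumers €12, suppliers €10.
Consumers take the larger share because demand is less price-elastic here (demand slope 5 vs supply slope 6).
The less price-elastic side of the market bears the larger share of a per-unit tax.

Consumers bear the larger share: €12 per ticket.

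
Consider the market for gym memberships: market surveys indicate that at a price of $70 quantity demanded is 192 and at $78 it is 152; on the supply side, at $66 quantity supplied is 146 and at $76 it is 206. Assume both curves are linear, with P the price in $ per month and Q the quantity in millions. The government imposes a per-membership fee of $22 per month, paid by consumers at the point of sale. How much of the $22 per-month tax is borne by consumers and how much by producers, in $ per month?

Consumers bear $12 per month; producers bear $10 per month.

Demand slope: (152 − 192)/(78 − 70) = -5, so Qd = 542 − 5P.
Supply slope: (206 − 146)/(76 − 66) = 6, so Qs = 6P − 250.
Before the tax: set 542 − 5P = 6P − 250 → P* = $72, Q* = 182.
With the tax collected from consumers, demand (in seller-price terms) shifts: Qd = 542 − 5(P + 22).
Solving gives Q = 122 with consumers paying $84 and producers receiving $62 (the $22 wedge).
Burden on consumers: $12; on producers: $10. (They sum to $22.)
The less price-elastic side of the market bears the larger share of a per-unit tax.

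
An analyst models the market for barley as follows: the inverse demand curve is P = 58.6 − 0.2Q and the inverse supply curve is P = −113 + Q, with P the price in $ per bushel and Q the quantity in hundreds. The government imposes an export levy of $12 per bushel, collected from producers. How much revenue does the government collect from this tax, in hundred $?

Rewrite in direct form: Qd = 293 − 5P and Qs = P + 113.
Without the tax, 293 − 5P = P + 113 gives 6P = 180, so P* = $30 and Q* = 143.
With the tax collected from producers, supply shifts: Qs = (P − 12) + 113.
New equilibrium: buyers pay $32, producers receive $20, Q = 133. (Wedge: Pb − Ps = 12.)
Revenue = t · Q = 12 · 133 = $1596.

Tax revenue = $1596 hundred.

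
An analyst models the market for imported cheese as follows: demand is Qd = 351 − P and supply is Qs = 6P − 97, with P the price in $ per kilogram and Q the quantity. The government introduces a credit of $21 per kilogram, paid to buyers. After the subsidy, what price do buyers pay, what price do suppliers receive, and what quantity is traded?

Without the subsidy, 351 − P = 6P − 97 gives 7P = 448, so P* = $64 and Q* = 287.
With a per-unit subsidy paid to buyers, each effectively pays P − 21, so demand becomes Qd = 351 − (P − 21).
Solving gives Q = 305 with buyers paying $46 and suppliers receiving $67 (the $21 wedge).

Buyers pay $46; suppliers receive $67; quantity = 305.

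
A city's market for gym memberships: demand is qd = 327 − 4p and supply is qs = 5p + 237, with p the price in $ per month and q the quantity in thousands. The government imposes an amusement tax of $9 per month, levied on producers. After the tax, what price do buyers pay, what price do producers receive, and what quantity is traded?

Before the tax: set 327 − 4p = 5p + 237 → p* = $10, q* = 287.
With the tax collected from producers, supply shifts: qs = 5(p − 9) + 237.
Solving gives q = 267 with buyers paying $15 and producers receiving $6 (the $9 wedge).
The less price-elastic side of the market bears the larger share of a per-unit tax.

Buyers pay $15; producers receive $6; quantity = 267.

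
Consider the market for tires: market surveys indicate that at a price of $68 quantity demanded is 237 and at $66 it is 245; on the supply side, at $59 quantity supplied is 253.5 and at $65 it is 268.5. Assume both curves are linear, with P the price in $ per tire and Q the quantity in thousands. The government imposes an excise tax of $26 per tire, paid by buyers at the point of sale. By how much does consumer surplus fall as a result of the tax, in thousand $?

Consumer surplus falls by $2410 thousand.

Demand slope: (245 − 237)/(66 − 68) = -4, so Qd = 509 − 4P.
Supply slope: (268.5 − 253.5)/(65 − 59) = 2.5, so Qs = 2.5P + 106.
Without the tax, 509 − 4P = 2.5P + 106 gives 6.5P = 403, so P* = $62 and Q* = 261.
With the tax collected from buyers, demand (in seller-price terms) shifts: Qd = 509 − 4(P + 26).
Solving gives Q = 221 with buyers paying $72 and producers receiving $46 (the $26 wedge).
ΔCS is the trapezoid between Q = 221 and Q = 261 of height $10: ½ · (261 + 221) · 10 = $2410.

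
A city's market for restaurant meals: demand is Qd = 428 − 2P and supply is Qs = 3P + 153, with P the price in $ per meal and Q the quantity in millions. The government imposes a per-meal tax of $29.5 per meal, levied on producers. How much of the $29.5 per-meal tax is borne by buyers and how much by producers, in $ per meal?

Without the tax, 428 − 2P = 3P + 153 gives 5P = 275, so P* = $55 and Q* = 318.
With the tax collected from producers, supply shifts: Qs = 3(P − 29.5) + 153.
Solving gives Q = 282.6 with buyers paying $72.7 and producers receiving $43.2 (the $29.5 wedge).
Burden on buyers: $17.7; on producers: $11.8. (They sum to $29.5.)
The less price-elastic side of the market bears the larger share of a per-unit tax.

Buyers bear $17.7 per meal; producers bear $11.8 per meal.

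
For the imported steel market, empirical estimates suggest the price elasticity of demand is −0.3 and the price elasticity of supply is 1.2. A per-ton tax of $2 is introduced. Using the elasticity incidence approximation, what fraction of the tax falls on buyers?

Incidence ratio: buyers' share ≈ εs / (εs + |εd|) = 1.2 / (1.2 + 0.3) = 0.8.
Supply is the more elastic side, so buyers bear the larger share.

Buyers' share ≈ 0.8.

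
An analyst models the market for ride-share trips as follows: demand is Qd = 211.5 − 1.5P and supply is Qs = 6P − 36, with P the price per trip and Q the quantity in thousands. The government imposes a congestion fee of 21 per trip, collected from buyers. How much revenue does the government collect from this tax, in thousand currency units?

Tax revenue = 2872.8 thousand.

Before the tax: set 211.5 − 1.5P = 6P − 36 → P* = 33, Q* = 162.
With the tax collected from buyers, demand (in seller-price terms) shifts: Qd = 211.5 − 1.5(P + 21).
New equilibrium: buyers pay 49.8, producers receive 28.8, Q = 136.8. (Wedge: Pb − Ps = 21.)
Revenue = t · Q = 21 · 136.8 = 2872.8.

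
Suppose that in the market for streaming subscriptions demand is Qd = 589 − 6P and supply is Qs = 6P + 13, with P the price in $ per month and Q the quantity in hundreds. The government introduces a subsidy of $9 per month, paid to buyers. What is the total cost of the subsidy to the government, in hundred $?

Government outlay = $2952 hundred.

Before the subsidy: set 589 − 6P = 6P + 13 → P* = $48, Q* = 301.
With a per-unit subsidy paid to buyers, each effectively pays P − 9, so demand becomes Qd = 589 − 6(P − 9).
New equilibrium: buyers pay $43.5, suppliers receive $52.5, Q = 328. (Wedge: Pb − Ps = −9.)
Outlay = t · Q = 9 · 328 = $2952.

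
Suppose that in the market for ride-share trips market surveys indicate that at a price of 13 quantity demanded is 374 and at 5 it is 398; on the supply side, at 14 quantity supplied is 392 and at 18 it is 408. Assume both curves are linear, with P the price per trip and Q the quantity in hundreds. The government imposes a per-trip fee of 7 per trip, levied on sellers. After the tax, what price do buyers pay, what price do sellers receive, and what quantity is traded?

Buyers pay 15; sellers receive 8; quantity = 368.

Demand slope: (398 − 374)/(5 − 13) = -3, so Qd = 413 − 3P.
Supply slope: (408 − 392)/(18 − 14) = 4, so Qs = 4P + 336.
Without the tax, 413 − 3P = 4P + 336 gives 7P = 77, so P* = 11 and Q* = 380.
With the tax collected from sellers, supply shifts: Qs = 4(P − 7) + 336.
New equilibrium: buyers pay 15, sellers receive 8, Q = 368. (Wedge: Pb − Ps = 7.)
The less price-elastic side of the market bears the larger share of a per-unit tax.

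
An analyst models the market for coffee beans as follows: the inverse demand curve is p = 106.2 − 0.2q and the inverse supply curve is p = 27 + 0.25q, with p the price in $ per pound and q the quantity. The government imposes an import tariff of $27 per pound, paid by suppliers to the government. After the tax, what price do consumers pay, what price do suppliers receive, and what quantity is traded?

Consumers pay $83; suppliers receive $56; quantity = 116.

Inverting to q(p) form: qd = 531 − 5p; qs = 4p − 108.
Before the tax: set 531 − 5p = 4p − 108 → p* = $71, q* = 176.
With the tax collected from suppliers, supply shifts: qs = 4(p − 27) − 108.
New equilibrium: consumers pay $83, suppliers receive $56, q = 116. (Wedge: pb − ps = 27.)
The less price-elastic side of the market bears the larger share of a per-unit tax.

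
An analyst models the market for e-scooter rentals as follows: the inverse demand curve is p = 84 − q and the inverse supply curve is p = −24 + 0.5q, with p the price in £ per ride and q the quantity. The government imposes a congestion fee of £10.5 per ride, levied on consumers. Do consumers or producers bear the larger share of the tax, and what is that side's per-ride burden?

Rewrite in direct form: qd = 84 − p and qs = 2p + 48.
Without the tax, 84 − p = 2p + 48 gives 3p = 36, so p* = £12 and q* = 72.
With the tax collected from consumers, demand (in seller-price terms) shifts: qd = 84 − (p + 10.5).
New equilibrium: consumers pay £19, producers receive £8.5, q = 65. (Wedge: pb − ps = 10.5.)
Per-ride burden: consumers £7, producers £3.5.
Consumers take the larger share because demand is less price-elastic here (demand slope 1 vs supply slope 2).
The less price-elastic side of the market bears the larger share of a per-unit tax.

Consumers bear the larger share: £7 per ride.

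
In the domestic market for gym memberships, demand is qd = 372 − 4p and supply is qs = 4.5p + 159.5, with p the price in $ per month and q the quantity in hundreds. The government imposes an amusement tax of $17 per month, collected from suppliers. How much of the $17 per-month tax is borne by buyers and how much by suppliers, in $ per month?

Before the tax: set 372 − 4p = 4.5p + 159.5 → p* = $25, q* = 272.
With the tax collected from suppliers, supply shifts: qs = 4.5(p − 17) + 159.5.
New equilibrium: buyers pay $34, suppliers receive $17, q = 236. (Wedge: pb − ps = 17.)
Burden on buyers: $9; on suppliers: $8. (They sum to $17.)
The less price-elastic side of the market bears the larger share of a per-unit tax.

Buyers bear $9 per month; suppliers bear $8 per month.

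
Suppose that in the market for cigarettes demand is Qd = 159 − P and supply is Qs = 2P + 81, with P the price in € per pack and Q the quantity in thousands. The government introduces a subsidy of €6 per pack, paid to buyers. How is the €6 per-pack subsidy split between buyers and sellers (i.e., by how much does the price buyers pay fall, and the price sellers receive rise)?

Without the subsidy, 159 − P = 2P + 81 gives 3P = 78, so P* = €26 and Q* = 133.
With a per-unit subsidy paid to buyers, each effectively pays P − 6, so demand becomes Qd = 159 − (P − 6).
Solving gives Q = 137 with buyers paying €22 and sellers receiving €28 (the €6 wedge).
Gain to buyers: €4; to sellers: €2. (They sum to €6.)

Buyers gain €4 per pack; sellers gain €2 per pack.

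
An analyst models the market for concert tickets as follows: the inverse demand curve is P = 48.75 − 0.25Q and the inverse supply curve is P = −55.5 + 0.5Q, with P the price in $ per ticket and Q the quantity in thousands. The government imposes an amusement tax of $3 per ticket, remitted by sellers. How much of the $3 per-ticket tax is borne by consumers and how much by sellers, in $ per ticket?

Inverting to Q(P) form: Qd = 195 − 4P; Qs = 2P + 111.
Before the tax: set 195 − 4P = 2P + 111 → P* = $14, Q* = 139.
With the tax collected from sellers, supply shifts: Qs = 2(P − 3) + 111.
New equilibrium: consumers pay $15, sellers receive $12, Q = 135. (Wedge: Pb − Ps = 3.)
Burden on consumers: $1; on sellers: $2. (They sum to $3.)

Consumers bear $1 per ticket; sellers bear $2 per ticket.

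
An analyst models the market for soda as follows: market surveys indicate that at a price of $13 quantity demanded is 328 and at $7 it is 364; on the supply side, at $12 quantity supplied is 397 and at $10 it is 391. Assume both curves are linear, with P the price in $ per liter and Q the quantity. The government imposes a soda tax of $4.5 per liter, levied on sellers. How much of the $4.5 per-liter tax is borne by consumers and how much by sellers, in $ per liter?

Demand slope: (364 − 328)/(7 − 13) = -6, so Qd = 406 − 6P.
Supply slope: (391 − 397)/(10 − 12) = 3, so Qs = 3P + 361.
Without the tax, 406 − 6P = 3P + 361 gives 9P = 45, so P* = $5 and Q* = 376.
With the tax collected from sellers, supply shifts: Qs = 3(P − 4.5) + 361.
New equilibrium: consumers pay $6.5, sellers receive $2, Q = 367. (Wedge: Pb − Ps = 4.5.)
Burden on consumers: $1.5; on sellers: $3. (They sum to $4.5.)

Consumers bear $1.5 per liter; sellers bear $3 per liter.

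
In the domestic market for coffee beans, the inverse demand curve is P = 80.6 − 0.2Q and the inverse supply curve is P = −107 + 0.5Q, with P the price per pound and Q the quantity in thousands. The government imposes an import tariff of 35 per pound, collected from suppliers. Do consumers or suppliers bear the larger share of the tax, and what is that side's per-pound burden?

Inverting to Q(P) form: Qd = 403 − 5P; Qs = 2P + 214.
Without the tax, 403 − 5P = 2P + 214 gives 7P = 189, so P* = 27 and Q* = 268.
With the tax collected from suppliers, supply shifts: Qs = 2(P − 35) + 214.
New equilibrium: consumers pay 37, suppliers receive 2, Q = 218. (Wedge: Pb − Ps = 35.)
Per-pound burden: consumers 10, suppliers 25.
Suppliers take the larger share because supply is less price-elastic here (demand slope 5 vs supply slope 2).
The less price-elastic side of the market bears the larger share of a per-unit tax.

Suppliers bear the larger share: 25 per pound.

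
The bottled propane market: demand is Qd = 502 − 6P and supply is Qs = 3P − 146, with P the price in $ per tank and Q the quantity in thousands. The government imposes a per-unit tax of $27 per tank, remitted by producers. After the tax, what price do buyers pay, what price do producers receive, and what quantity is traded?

Buyers pay $81; producers receive $54; quantity = 16.

Without the tax, 502 − 6P = 3P − 146 gives 9P = 648, so P* = $72 and Q* = 70.
With the tax collected from producers, supply shifts: Qs = 3(P − 27) − 146.
Solving gives Q = 16 with buyers paying $81 and producers receiving $54 (the $27 wedge).
The less price-elastic side of the market bears the larger share of a per-unit tax.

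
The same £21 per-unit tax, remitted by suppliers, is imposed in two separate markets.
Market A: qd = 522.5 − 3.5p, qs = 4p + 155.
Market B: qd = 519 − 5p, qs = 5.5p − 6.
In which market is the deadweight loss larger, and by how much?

Market B, by £165.9.

Market A: pre-tax p* = £49, q* = 351; post-tax q = 311.8; deadweight loss = £411.6.
Market B: pre-tax p* = £50, q* = 269; post-tax q = 214; deadweight loss = £577.5.
Difference: £411.6 vs £577.5 → market B is larger by £165.9.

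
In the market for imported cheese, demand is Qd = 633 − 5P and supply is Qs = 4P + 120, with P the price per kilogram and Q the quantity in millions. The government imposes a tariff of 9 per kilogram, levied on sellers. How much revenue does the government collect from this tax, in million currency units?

Tax revenue = 2952 million.

Without the tax, 633 − 5P = 4P + 120 gives 9P = 513, so P* = 57 and Q* = 348.
With the tax collected from sellers, supply shifts: Qs = 4(P − 9) + 120.
Solving gives Q = 328 with buyers paying 61 and sellers receiving 52 (the 9 wedge).
Revenue = t · Q = 9 · 328 = 2952.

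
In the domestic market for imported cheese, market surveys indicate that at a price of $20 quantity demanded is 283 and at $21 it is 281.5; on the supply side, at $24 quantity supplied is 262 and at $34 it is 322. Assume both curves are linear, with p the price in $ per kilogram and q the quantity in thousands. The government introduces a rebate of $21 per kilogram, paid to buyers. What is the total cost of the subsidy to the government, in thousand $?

Government outlay = $6283.2 thousand.

Demand slope: (281.5 − 283)/(21 − 20) = -1.5, so qd = 313 − 1.5p.
Supply slope: (322 − 262)/(34 − 24) = 6, so qs = 6p + 118.
Without the subsidy, 313 − 1.5p = 6p + 118 gives 7.5p = 195, so p* = $26 and q* = 274.
With a per-unit subsidy paid to buyers, each effectively pays p − 21, so demand becomes qd = 313 − 1.5(p − 21).
New equilibrium: buyers pay $9.2, producers receive $30.2, q = 299.2. (Wedge: pb − ps = −21.)
Outlay = t · Q = 21 · 299.2 = $6283.2.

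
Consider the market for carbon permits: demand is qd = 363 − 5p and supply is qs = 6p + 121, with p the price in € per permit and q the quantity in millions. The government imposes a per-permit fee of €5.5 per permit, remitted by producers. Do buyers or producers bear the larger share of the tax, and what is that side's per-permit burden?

Without the tax, 363 − 5p = 6p + 121 gives 11p = 242, so p* = €22 and q* = 253.
With the tax collected from producers, supply shifts: qs = 6(p − 5.5) + 121.
New equilibrium: buyers pay €25, producers receive €19.5, q = 238. (Wedge: pb − ps = 5.5.)
Per-permit burden: buyers €3, producers €2.5.
Buyers take the larger share because demand is less price-elastic here (demand slope 5 vs supply slope 6).
The less price-elastic side of the market bears the larger share of a per-unit tax.

Buyers bear the larger share: €3 per permit.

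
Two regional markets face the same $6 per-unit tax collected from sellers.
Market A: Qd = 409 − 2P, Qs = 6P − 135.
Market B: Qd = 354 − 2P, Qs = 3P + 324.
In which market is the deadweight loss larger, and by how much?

Market A: pre-tax P* = $68, Q* = 273; post-tax Q = 264; deadweight loss = $27.
Market B: pre-tax P* = $6, Q* = 342; post-tax Q = 334.8; deadweight loss = $21.6.
Difference: $27 vs $21.6 → market A is larger by $5.4.

Market A, by $5.4.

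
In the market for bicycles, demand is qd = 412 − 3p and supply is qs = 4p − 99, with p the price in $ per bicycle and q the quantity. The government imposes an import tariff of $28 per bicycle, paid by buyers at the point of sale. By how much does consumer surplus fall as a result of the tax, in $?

Without the tax, 412 − 3p = 4p − 99 gives 7p = 511, so p* = $73 and q* = 193.
With the tax collected from buyers, demand (in seller-price terms) shifts: qd = 412 − 3(p + 28).
New equilibrium: buyers pay $89, producers receive $61, q = 145. (Wedge: pb − ps = 28.)
ΔCS is the trapezoid between Q = 145 and Q = 193 of height $16: ½ · (193 + 145) · 16 = $2704.

Consumer surplus falls by $2704.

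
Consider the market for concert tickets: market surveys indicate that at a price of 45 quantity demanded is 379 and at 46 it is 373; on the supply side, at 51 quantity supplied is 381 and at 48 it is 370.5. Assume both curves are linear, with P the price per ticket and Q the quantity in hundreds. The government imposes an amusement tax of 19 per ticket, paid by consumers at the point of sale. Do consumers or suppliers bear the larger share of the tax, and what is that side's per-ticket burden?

Demand slope: (373 − 379)/(46 − 45) = -6, so Qd = 649 − 6P.
Supply slope: (370.5 − 381)/(48 − 51) = 3.5, so Qs = 3.5P + 202.5.
Before the tax: set 649 − 6P = 3.5P + 202.5 → P* = 47, Q* = 367.
With the tax collected from consumers, demand (in seller-price terms) shifts: Qd = 649 − 6(P + 19).
Solving gives Q = 325 with consumers paying 54 and suppliers receiving 35 (the 19 wedge).
Per-ticket burden: consumers 7, suppliers 12.
Suppliers take the larger share because supply is less price-elastic here (demand slope 6 vs supply slope 3.5).

Suppliers bear the larger share: 12 per ticket.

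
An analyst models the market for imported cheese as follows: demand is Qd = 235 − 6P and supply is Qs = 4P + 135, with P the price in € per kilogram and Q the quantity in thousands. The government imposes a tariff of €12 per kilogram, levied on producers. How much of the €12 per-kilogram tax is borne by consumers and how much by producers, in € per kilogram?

Consumers bear €4.8 per kilogram; producers bear €7.2 per kilogram.

Before the tax: set 235 − 6P = 4P + 135 → P* = €10, Q* = 175.
With the tax collected from producers, supply shifts: Qs = 4(P − 12) + 135.
Solving gives Q = 146.2 with consumers paying €14.8 and producers receiving €2.8 (the €12 wedge).
Burden on consumers: €4.8; on producers: €7.2. (They sum to €12.)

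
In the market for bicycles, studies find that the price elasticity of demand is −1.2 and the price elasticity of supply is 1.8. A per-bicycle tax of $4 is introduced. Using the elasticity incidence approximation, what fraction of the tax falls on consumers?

Incidence ratio: consumers' share ≈ εs / (εs + |εd|) = 1.8 / (1.8 + 1.2) = 0.6.
Supply is the more elastic side, so consumers bear the larger share.

Consumers' share ≈ 0.6.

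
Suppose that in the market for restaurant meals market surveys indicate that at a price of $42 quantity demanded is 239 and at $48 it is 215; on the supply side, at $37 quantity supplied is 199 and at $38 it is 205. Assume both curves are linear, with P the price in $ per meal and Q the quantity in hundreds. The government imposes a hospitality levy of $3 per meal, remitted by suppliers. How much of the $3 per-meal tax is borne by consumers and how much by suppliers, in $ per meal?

Consumers bear $1.8 per meal; suppliers bear $1.2 per meal.

Demand slope: (215 − 239)/(48 − 42) = -4, so Qd = 407 − 4P.
Supply slope: (205 − 199)/(38 − 37) = 6, so Qs = 6P − 23.
Before the tax: set 407 − 4P = 6P − 23 → P* = $43, Q* = 235.
With the tax collected from suppliers, supply shifts: Qs = 6(P − 3) − 23.
Solving gives Q = 227.8 with consumers paying $44.8 and suppliers receiving $41.8 (the $3 wedge).
Burden on consumers: $1.8; on suppliers: $1.2. (They sum to $3.)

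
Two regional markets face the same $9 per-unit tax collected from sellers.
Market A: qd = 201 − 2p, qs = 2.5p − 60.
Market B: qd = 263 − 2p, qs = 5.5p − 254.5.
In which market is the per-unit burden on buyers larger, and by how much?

Market B, by $1.6.

Market A: pre-tax p* = $58, q* = 85; post-tax q = 75; per-unit burden on buyers = $5.
Market B: pre-tax p* = $69, q* = 125; post-tax q = 111.8; per-unit burden on buyers = $6.6.
Difference: $5 vs $6.6 → market B is larger by $1.6.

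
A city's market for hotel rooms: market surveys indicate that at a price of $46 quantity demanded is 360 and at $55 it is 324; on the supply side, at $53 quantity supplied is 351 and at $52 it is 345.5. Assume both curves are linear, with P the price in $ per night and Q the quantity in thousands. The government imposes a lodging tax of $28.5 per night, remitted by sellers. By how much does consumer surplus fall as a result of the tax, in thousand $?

Consumer surplus falls by $5065.5 thousand.

Demand slope: (324 − 360)/(55 − 46) = -4, so Qd = 544 − 4P.
Supply slope: (345.5 − 351)/(52 − 53) = 5.5, so Qs = 5.5P + 59.5.
Without the tax, 544 − 4P = 5.5P + 59.5 gives 9.5P = 484.5, so P* = $51 and Q* = 340.
With the tax collected from sellers, supply shifts: Qs = 5.5(P − 28.5) + 59.5.
New equilibrium: buyers pay $67.5, sellers receive $39, Q = 274. (Wedge: Pb − Ps = 28.5.)
ΔCS is the trapezoid between Q = 274 and Q = 340 of height $16.5: ½ · (340 + 274) · 16.5 = $5065.5.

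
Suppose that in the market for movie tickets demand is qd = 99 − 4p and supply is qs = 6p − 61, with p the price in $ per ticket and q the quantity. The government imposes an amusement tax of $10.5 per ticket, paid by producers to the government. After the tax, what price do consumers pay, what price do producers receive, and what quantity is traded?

Consumers pay $22.3; producers receive $11.8; quantity = 9.8.

Without the tax, 99 − 4p = 6p − 61 gives 10p = 160, so p* = $16 and q* = 35.
With the tax collected from producers, supply shifts: qs = 6(p − 10.5) − 61.
Solving gives q = 9.8 with consumers paying $22.3 and producers receiving $11.8 (the $10.5 wedge).
The less price-elastic side of the market bears the larger share of a per-unit tax.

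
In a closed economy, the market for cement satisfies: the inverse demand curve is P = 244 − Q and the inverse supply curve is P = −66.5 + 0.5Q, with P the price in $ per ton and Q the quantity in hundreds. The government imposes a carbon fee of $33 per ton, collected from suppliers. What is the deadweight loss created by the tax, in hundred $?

Deadweight loss = $363 hundred.

Inverting to Q(P) form: Qd = 244 − P; Qs = 2P + 133.
Without the tax, 244 − P = 2P + 133 gives 3P = 111, so P* = $37 and Q* = 207.
With the tax collected from suppliers, supply shifts: Qs = 2(P − 33) + 133.
Solving gives Q = 185 with buyers paying $59 and suppliers receiving $26 (the $33 wedge).
Quantity falls by |ΔQ| = |207 − 185| = 22.
DWL = ½ · t · |ΔQ| = ½ · 33 · 22 = $363.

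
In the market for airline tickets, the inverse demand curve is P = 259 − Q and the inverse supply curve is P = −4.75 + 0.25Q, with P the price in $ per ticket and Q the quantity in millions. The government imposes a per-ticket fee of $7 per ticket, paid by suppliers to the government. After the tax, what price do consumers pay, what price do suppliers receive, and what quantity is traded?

Consumers pay $53.6; suppliers receive $46.6; quantity = 205.4.

Rewrite in direct form: Qd = 259 − P and Qs = 4P + 19.
Without the tax, 259 − P = 4P + 19 gives 5P = 240, so P* = $48 and Q* = 211.
With the tax collected from suppliers, supply shifts: Qs = 4(P − 7) + 19.
Solving gives Q = 205.4 with consumers paying $53.6 and suppliers receiving $46.6 (the $7 wedge).
The less price-elastic side of the market bears the larger share of a per-unit tax.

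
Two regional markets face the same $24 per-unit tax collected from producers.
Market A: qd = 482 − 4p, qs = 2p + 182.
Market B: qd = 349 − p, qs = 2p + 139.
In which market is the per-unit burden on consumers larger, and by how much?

Market B, by $8.

Market A: pre-tax p* = $50, q* = 282; post-tax q = 250; per-unit burden on consumers = $8.
Market B: pre-tax p* = $70, q* = 279; post-tax q = 263; per-unit burden on consumers = $16.
Difference: $8 vs $16 → market B is larger by $8.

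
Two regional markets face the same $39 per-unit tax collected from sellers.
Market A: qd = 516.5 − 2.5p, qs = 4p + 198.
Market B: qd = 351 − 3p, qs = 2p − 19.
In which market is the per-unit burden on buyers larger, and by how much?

Market A: pre-tax p* = $49, q* = 394; post-tax q = 334; per-unit burden on buyers = $24.
Market B: pre-tax p* = $74, q* = 129; post-tax q = 82.2; per-unit burden on buyers = $15.6.
Difference: $24 vs $15.6 → market A is larger by $8.4.

Market A, by $8.4.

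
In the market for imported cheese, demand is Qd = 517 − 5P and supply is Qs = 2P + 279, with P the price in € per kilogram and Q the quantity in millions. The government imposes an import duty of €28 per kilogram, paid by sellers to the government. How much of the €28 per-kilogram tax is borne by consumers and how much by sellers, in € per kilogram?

Before the tax: set 517 − 5P = 2P + 279 → P* = €34, Q* = 347.
With the tax collected from sellers, supply shifts: Qs = 2(P − 28) + 279.
New equilibrium: consumers pay €42, sellers receive €14, Q = 307. (Wedge: Pb − Ps = 28.)
Burden on consumers: €8; on sellers: €20. (They sum to €28.)
The less price-elastic side of the market bears the larger share of a per-unit tax.

Consumers bear €8 per kilogram; sellers bear €20 per kilogram.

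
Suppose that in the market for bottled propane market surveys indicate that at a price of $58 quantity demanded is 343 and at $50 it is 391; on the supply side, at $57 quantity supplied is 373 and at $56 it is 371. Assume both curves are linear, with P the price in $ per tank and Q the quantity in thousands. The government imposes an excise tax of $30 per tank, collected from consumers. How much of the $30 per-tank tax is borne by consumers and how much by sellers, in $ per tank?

Consumers bear $7.5 per tank; sellers bear $22.5 per tank.

Demand slope: (391 − 343)/(50 − 58) = -6, so Qd = 691 − 6P.
Supply slope: (371 − 373)/(56 − 57) = 2, so Qs = 2P + 259.
Without the tax, 691 − 6P = 2P + 259 gives 8P = 432, so P* = $54 and Q* = 367.
With the tax collected from consumers, demand (in seller-price terms) shifts: Qd = 691 − 6(P + 30).
New equilibrium: consumers pay $61.5, sellers receive $31.5, Q = 322. (Wedge: Pb − Ps = 30.)
Burden on consumers: $7.5; on sellers: $22.5. (They sum to $30.)
The less price-elastic side of the market bears the larger share of a per-unit tax.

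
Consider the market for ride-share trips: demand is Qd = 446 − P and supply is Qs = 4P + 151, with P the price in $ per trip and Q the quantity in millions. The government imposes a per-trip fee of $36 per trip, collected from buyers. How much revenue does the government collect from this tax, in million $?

Tax revenue = $12895.2 million.

Before the tax: set 446 − P = 4P + 151 → P* = $59, Q* = 387.
With the tax collected from buyers, demand (in seller-price terms) shifts: Qd = 446 − (P + 36).
Solving gives Q = 358.2 with buyers paying $87.8 and producers receiving $51.8 (the $36 wedge).
Revenue = t · Q = 36 · 358.2 = $12895.2.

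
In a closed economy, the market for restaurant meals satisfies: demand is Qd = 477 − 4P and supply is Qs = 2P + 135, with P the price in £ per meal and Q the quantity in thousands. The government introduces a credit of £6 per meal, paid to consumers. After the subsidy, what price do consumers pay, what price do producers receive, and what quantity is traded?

Consumers pay £55; producers receive £61; quantity = 257.

Before the subsidy: set 477 − 4P = 2P + 135 → P* = £57, Q* = 249.
With a per-unit subsidy paid to consumers, each effectively pays P − 6, so demand becomes Qd = 477 − 4(P − 6).
New equilibrium: consumers pay £55, producers receive £61, Q = 257. (Wedge: Pb − Ps = −6.)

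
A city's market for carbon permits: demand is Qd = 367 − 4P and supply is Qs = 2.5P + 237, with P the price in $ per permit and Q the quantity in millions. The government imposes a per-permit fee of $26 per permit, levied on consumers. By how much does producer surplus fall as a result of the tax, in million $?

Producer surplus falls by $4272 million.

Without the tax, 367 − 4P = 2.5P + 237 gives 6.5P = 130, so P* = $20 and Q* = 287.
With the tax collected from consumers, demand (in seller-price terms) shifts: Qd = 367 − 4(P + 26).
Solving gives Q = 247 with consumers paying $30 and suppliers receiving $4 (the $26 wedge).
ΔPS is the trapezoid between Q = 247 and Q = 287 of height $16: ½ · (287 + 247) · 16 = $4272.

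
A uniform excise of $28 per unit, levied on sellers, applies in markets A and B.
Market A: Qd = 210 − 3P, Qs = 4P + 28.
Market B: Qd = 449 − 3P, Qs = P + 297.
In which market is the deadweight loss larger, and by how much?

Market A: pre-tax P* = $26, Q* = 132; post-tax Q = 84; deadweight loss = $672.
Market B: pre-tax P* = $38, Q* = 335; post-tax Q = 314; deadweight loss = $294.
Difference: $672 vs $294 → market A is larger by $378.

Market A, by $378.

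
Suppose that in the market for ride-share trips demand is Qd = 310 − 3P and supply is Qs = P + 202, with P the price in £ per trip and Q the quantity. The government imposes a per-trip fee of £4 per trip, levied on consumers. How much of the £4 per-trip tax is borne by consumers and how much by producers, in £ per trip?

Consumers bear £1 per trip; producers bear £3 per trip.

Before the tax: set 310 − 3P = P + 202 → P* = £27, Q* = 229.
With the tax collected from consumers, demand (in seller-price terms) shifts: Qd = 310 − 3(P + 4).
New equilibrium: consumers pay £28, producers receive £24, Q = 226. (Wedge: Pb − Ps = 4.)
Burden on consumers: £1; on producers: £3. (They sum to £4.)
The less price-elastic side of the market bears the larger share of a per-unit tax.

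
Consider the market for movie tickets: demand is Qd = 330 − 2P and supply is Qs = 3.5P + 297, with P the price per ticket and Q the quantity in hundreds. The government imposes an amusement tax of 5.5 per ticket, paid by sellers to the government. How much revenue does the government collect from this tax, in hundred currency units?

Tax revenue = 1710.5 hundred.

Before the tax: set 330 − 2P = 3.5P + 297 → P* = 6, Q* = 318.
With the tax collected from sellers, supply shifts: Qs = 3.5(P − 5.5) + 297.
New equilibrium: buyers pay 9.5, sellers receive 4, Q = 311. (Wedge: Pb − Ps = 5.5.)
Revenue = t · Q = 5.5 · 311 = 1710.5.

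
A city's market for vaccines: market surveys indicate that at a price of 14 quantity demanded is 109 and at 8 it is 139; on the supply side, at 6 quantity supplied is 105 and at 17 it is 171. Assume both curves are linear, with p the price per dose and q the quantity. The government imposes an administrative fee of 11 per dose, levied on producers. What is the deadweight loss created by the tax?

Demand slope: (139 − 109)/(8 − 14) = -5, so qd = 179 − 5p.
Supply slope: (171 − 105)/(17 − 6) = 6, so qs = 6p + 69.
Before the tax: set 179 − 5p = 6p + 69 → p* = 10, q* = 129.
With the tax collected from producers, supply shifts: qs = 6(p − 11) + 69.
Solving gives q = 99 with consumers paying 16 and producers receiving 5 (the 11 wedge).
Quantity falls by |ΔQ| = |129 − 99| = 30.
DWL = ½ · t · |ΔQ| = ½ · 11 · 30 = 165.

Deadweight loss = 165.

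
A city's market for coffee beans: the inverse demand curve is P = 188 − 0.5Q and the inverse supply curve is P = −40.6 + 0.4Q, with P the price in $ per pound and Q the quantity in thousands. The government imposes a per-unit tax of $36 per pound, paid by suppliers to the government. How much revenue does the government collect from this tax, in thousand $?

Inverting to Q(P) form: Qd = 376 − 2P; Qs = 2.5P + 101.5.
Before the tax: set 376 − 2P = 2.5P + 101.5 → P* = $61, Q* = 254.
With the tax collected from suppliers, supply shifts: Qs = 2.5(P − 36) + 101.5.
New equilibrium: consumers pay $81, suppliers receive $45, Q = 214. (Wedge: Pb − Ps = 36.)
Revenue = t · Q = 36 · 214 = $7704.

Tax revenue = $7704 thousand.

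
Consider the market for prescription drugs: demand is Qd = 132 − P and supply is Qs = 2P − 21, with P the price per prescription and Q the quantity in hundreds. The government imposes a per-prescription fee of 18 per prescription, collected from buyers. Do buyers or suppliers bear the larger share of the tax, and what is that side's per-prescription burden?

Without the tax, 132 − P = 2P − 21 gives 3P = 153, so P* = 51 and Q* = 81.
With the tax collected from buyers, demand (in seller-price terms) shifts: Qd = 132 − (P + 18).
Solving gives Q = 69 with buyers paying 63 and suppliers receiving 45 (the 18 wedge).
Per-prescription burden: buyers 12, suppliers 6.
Buyers take the larger share because demand is less price-elastic here (demand slope 1 vs supply slope 2).
The less price-elastic side of the market bears the larger share of a per-unit tax.

Buyers bear the larger share: 12 per prescription.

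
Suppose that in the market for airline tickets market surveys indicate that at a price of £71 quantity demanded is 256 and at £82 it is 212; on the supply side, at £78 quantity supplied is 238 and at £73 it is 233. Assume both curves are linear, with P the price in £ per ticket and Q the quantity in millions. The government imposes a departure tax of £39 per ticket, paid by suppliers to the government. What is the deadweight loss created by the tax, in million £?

Demand slope: (212 − 256)/(82 − 71) = -4, so Qd = 540 − 4P.
Supply slope: (233 − 238)/(73 − 78) = 1, so Qs = P + 160.
Before the tax: set 540 − 4P = P + 160 → P* = £76, Q* = 236.
With the tax collected from suppliers, supply shifts: Qs = (P − 39) + 160.
New equilibrium: consumers pay £83.8, suppliers receive £44.8, Q = 204.8. (Wedge: Pb − Ps = 39.)
Quantity falls by |ΔQ| = |236 − 204.8| = 31.2.
DWL = ½ · t · |ΔQ| = ½ · 39 · 31.2 = £608.4.

Deadweight loss = £608.4 million.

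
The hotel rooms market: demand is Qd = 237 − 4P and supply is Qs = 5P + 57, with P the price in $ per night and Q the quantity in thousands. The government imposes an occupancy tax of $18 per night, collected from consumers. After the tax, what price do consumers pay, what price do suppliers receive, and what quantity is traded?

Consumers pay $30; suppliers receive $12; quantity = 117.

Before the tax: set 237 − 4P = 5P + 57 → P* = $20, Q* = 157.
With the tax collected from consumers, demand (in seller-price terms) shifts: Qd = 237 − 4(P + 18).
New equilibrium: consumers pay $30, suppliers receive $12, Q = 117. (Wedge: Pb − Ps = 18.)
The less price-elastic side of the market bears the larger share of a per-unit tax.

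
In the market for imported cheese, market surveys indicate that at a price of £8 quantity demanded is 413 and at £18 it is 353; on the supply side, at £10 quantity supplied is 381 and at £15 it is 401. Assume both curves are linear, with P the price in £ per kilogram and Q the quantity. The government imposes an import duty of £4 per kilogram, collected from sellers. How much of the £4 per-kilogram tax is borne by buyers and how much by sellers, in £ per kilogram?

Buyers bear £1.6 per kilogram; sellers bear £2.4 per kilogram.

Demand slope: (353 − 413)/(18 − 8) = -6, so Qd = 461 − 6P.
Supply slope: (401 − 381)/(15 − 10) = 4, so Qs = 4P + 341.
Without the tax, 461 − 6P = 4P + 341 gives 10P = 120, so P* = £12 and Q* = 389.
With the tax collected from sellers, supply shifts: Qs = 4(P − 4) + 341.
New equilibrium: buyers pay £13.6, sellers receive £9.6, Q = 379.4. (Wedge: Pb − Ps = 4.)
Burden on buyers: £1.6; on sellers: £2.4. (They sum to £4.)
The less price-elastic side of the market bears the larger share of a per-unit tax.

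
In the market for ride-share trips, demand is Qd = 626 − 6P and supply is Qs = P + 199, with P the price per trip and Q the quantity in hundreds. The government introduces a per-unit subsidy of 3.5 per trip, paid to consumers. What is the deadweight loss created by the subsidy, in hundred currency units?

Deadweight loss = 5.25 hundred.

Without the subsidy, 626 − 6P = P + 199 gives 7P = 427, so P* = 61 and Q* = 260.
With a per-unit subsidy paid to consumers, each effectively pays P − 3.5, so demand becomes Qd = 626 − 6(P − 3.5).
Solving gives Q = 263 with consumers paying 60.5 and producers receiving 64 (the 3.5 wedge).
Quantity rises by |ΔQ| = |260 − 263| = 3.
DWL = ½ · t · |ΔQ| = ½ · 3.5 · 3 = 5.25.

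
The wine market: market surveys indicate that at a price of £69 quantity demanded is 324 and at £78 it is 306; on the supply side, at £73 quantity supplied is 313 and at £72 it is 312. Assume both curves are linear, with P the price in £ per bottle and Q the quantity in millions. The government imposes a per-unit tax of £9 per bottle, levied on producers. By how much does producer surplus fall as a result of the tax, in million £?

Demand slope: (306 − 324)/(78 − 69) = -2, so Qd = 462 − 2P.
Supply slope: (312 − 313)/(72 − 73) = 1, so Qs = P + 240.
Without the tax, 462 − 2P = P + 240 gives 3P = 222, so P* = £74 and Q* = 314.
With the tax collected from producers, supply shifts: Qs = (P − 9) + 240.
New equilibrium: consumers pay £77, producers receive £68, Q = 308. (Wedge: Pb − Ps = 9.)
ΔPS is the trapezoid between Q = 308 and Q = 314 of height £6: ½ · (314 + 308) · 6 = £1866.

Producer surplus falls by £1866 million.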